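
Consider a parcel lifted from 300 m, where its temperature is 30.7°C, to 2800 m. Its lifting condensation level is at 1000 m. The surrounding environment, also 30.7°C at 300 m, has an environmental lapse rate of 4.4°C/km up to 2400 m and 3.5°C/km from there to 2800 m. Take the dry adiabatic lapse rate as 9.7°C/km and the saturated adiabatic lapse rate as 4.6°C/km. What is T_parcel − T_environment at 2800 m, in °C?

-4.43°C (parcel cooler than environment)

Parcel:
  From 300 m to 1000 m (dry): cools by 9.7 × 0.7 = 6.79°C, giving 23.91°C.
  From 1000 m to 2800 m (saturated): cools by 4.6 × 1.8 = 8.28°C, giving 15.63°C.
Environment:
  From 300 m to 2400 m (environment, lower layer): cools by 4.4 × 2.1 = 9.24°C, giving 21.46°C.
  From 2400 m to 2800 m (environment, upper layer): cools by 3.5 × 0.4 = 1.4°C, giving 20.06°C.
T_parcel − T_env = 15.63 − 20.06 = -4.43°C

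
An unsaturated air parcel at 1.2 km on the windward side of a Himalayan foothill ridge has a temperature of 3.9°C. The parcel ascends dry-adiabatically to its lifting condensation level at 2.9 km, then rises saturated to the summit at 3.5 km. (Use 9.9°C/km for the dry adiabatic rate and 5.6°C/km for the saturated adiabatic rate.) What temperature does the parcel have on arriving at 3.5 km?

-16.29°C

From 1200 m to 2900 m (dry): cools by 9.9 × 1.7 = 16.83°C, giving -12.93°C.
From 2900 m to 3500 m (saturated): cools by 5.6 × 0.6 = 3.36°C, giving -16.29°C.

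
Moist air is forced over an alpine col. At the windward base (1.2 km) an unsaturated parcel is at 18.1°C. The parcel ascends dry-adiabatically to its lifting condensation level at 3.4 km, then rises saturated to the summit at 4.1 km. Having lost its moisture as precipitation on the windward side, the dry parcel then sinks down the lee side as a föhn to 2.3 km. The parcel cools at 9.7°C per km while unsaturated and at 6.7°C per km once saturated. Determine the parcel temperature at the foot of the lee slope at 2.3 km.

1200 → 3400 m (dry, 9.7°C/km): ΔT = -9.7 × 2.2 = -21.34°C → T = -3.24°C
3400 → 4100 m (saturated, 6.7°C/km): ΔT = -6.7 × 0.7 = -4.69°C → T = -7.93°C
4100 → 2300 m (dry descent, 9.7°C/km): ΔT = +9.7 × 1.8 = +17.46°C → T = 9.53°C

9.53°C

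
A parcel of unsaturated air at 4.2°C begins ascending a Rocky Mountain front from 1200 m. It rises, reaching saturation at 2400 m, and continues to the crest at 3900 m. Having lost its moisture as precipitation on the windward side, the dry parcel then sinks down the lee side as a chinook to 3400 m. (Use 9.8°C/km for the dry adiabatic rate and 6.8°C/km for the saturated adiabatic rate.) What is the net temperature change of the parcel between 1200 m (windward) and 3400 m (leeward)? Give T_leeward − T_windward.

Dry to 2400 m: -9.8 × 1.2 km = -11.76°C, so T = -7.56°C.
Saturated to 3900 m: -6.8 × 1.5 km = -10.2°C, so T = -17.76°C.
Dry descent to 3400 m: +9.8 × 0.5 km = +4.9°C, so T = -12.86°C.
Net change vs windward start: -12.86 − 4.2 = -17.06°C

-17.06°C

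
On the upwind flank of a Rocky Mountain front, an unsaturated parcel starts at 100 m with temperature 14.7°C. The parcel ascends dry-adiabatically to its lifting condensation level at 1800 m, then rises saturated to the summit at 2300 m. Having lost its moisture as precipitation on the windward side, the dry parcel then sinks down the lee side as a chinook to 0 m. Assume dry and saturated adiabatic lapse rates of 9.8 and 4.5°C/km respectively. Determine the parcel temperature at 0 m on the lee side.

100–1800 m, dry: Δz = 1.7 km ⇒ ΔT = -16.66°C; T = -1.96°C
1800–2300 m, saturated: Δz = 0.5 km ⇒ ΔT = -2.25°C; T = -4.21°C
2300–0 m, dry descent: Δz = 2.3 km ⇒ ΔT = +22.54°C; T = 18.33°C

18.33°C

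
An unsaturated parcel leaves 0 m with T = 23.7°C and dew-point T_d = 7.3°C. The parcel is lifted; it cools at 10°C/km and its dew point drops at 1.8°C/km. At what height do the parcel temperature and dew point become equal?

2000 m

T and T_d converge at 10 − 1.8 = 8.2°C per km
Height above start = (23.7 − 7.3) / 8.2 = 2 km
LCL altitude = 0 m + 2000 m = 2000 m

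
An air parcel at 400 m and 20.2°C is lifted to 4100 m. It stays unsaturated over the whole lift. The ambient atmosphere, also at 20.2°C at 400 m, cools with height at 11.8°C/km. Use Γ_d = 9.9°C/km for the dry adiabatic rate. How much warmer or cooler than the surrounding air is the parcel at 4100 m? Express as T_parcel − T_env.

+7.03°C (parcel warmer than environment)

Parcel:
  Dry to 4100 m: -9.9 × 3.7 km = -36.63°C, so T = -16.43°C.
Environment:
  Environment to 4100 m: -11.8 × 3.7 km = -43.66°C, so T = -23.46°C.
T_parcel − T_env = -16.43 − (-23.46) = +7.03°C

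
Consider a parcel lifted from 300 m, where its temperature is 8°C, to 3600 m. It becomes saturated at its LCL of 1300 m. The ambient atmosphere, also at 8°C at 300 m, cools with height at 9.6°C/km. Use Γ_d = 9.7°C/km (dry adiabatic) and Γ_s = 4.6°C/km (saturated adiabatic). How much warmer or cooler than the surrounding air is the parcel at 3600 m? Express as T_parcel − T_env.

+11.4°C (parcel warmer than environment)

Parcel:
  Dry to 1300 m: -9.7 × 1 km = -9.7°C, so T = -1.7°C.
  Saturated to 3600 m: -4.6 × 2.3 km = -10.58°C, so T = -12.28°C.
Environment:
  Environment to 3600 m: -9.6 × 3.3 km = -31.68°C, so T = -23.68°C.
T_parcel − T_env = -12.28 − (-23.68) = +11.4°C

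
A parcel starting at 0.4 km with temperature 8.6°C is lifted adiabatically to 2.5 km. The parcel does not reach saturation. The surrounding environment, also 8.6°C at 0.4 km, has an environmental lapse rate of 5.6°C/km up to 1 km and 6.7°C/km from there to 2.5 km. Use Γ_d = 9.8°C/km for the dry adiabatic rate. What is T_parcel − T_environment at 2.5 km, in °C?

Parcel:
  From 400 m to 2500 m (dry): cools by 9.8 × 2.1 = 20.58°C, giving -11.98°C.
Environment:
  From 400 m to 1000 m (environment, lower layer): cools by 5.6 × 0.6 = 3.36°C, giving 5.24°C.
  From 1000 m to 2500 m (environment, upper layer): cools by 6.7 × 1.5 = 10.05°C, giving -4.81°C.
T_parcel − T_env = -11.98 − (-4.81) = -7.17°C

-7.17°C (parcel cooler than environment)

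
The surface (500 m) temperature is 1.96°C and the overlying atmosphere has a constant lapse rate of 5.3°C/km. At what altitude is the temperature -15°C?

3700 m

Height above start = (1.96 − (-15)) / 5.3 = 3.2 km
Altitude = 500 m + 3200 m = 3700 m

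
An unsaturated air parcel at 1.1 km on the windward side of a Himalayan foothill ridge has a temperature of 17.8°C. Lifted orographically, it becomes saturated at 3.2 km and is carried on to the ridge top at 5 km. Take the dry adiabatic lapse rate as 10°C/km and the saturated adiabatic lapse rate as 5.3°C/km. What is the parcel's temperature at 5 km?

1100–3200 m, dry: Δz = 2.1 km ⇒ ΔT = -21°C; T = -3.2°C
3200–5000 m, saturated: Δz = 1.8 km ⇒ ΔT = -9.54°C; T = -12.74°C

-12.74°C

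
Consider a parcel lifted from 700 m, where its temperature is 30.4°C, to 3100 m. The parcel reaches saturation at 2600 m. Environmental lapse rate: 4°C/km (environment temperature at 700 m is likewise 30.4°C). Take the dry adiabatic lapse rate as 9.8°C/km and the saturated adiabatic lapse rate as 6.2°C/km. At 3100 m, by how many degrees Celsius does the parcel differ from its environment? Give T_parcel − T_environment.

-12.12°C (parcel cooler than environment)

Parcel:
  From 700 m to 2600 m (dry): cools by 9.8 × 1.9 = 18.62°C, giving 11.78°C.
  From 2600 m to 3100 m (saturated): cools by 6.2 × 0.5 = 3.1°C, giving 8.68°C.
Environment:
  From 700 m to 3100 m (environment): cools by 4 × 2.4 = 9.6°C, giving 20.8°C.
T_parcel − T_env = 8.68 − 20.8 = -12.12°C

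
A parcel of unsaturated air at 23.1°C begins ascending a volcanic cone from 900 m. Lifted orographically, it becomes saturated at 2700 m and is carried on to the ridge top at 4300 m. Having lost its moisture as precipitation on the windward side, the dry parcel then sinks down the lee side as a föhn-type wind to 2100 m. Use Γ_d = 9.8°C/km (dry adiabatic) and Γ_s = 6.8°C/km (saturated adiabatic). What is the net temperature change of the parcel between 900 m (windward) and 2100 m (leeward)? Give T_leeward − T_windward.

Dry to 2700 m: -9.8 × 1.8 km = -17.64°C, so T = 5.46°C.
Saturated to 4300 m: -6.8 × 1.6 km = -10.88°C, so T = -5.42°C.
Dry descent to 2100 m: +9.8 × 2.2 km = +21.56°C, so T = 16.14°C.
Net change vs windward start: 16.14 − 23.1 = -6.96°C

-6.96°C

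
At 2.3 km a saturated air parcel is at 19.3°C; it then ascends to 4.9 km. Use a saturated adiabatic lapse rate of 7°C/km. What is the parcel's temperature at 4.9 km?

1.1°C

From 2300 m to 4900 m (saturated adiabatic): cools by 7 × 2.6 = 18.2°C, giving 1.1°C.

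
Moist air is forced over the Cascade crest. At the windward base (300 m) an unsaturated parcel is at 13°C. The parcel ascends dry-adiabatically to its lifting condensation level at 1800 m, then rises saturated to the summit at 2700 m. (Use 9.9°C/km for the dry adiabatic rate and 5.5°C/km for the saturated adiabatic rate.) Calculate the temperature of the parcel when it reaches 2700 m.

-6.8°C

From 300 m to 1800 m (dry): cools by 9.9 × 1.5 = 14.85°C, giving -1.85°C.
From 1800 m to 2700 m (saturated): cools by 5.5 × 0.9 = 4.95°C, giving -6.8°C.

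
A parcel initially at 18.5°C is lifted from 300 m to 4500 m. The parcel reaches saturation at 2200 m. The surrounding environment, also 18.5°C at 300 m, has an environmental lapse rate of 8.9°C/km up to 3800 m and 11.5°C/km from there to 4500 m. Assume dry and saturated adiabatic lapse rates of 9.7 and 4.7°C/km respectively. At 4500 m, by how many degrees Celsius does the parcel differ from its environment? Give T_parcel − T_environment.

Parcel:
  300 → 2200 m (dry, 9.7°C/km): ΔT = -9.7 × 1.9 = -18.43°C → T = 0.07°C
  2200 → 4500 m (saturated, 4.7°C/km): ΔT = -4.7 × 2.3 = -10.81°C → T = -10.74°C
Environment:
  300 → 3800 m (environment, lower layer, 8.9°C/km): ΔT = -8.9 × 3.5 = -31.15°C → T = -12.65°C
  3800 → 4500 m (environment, upper layer, 11.5°C/km): ΔT = -11.5 × 0.7 = -8.05°C → T = -20.7°C
T_parcel − T_env = -10.74 − (-20.7) = +9.96°C

+9.96°C (parcel warmer than environment)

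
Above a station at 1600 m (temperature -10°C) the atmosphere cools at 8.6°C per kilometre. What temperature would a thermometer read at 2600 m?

1600 → 2600 m (environmental, 8.6°C/km): ΔT = -8.6 × 1 = -8.6°C → T = -18.6°C

-18.6°C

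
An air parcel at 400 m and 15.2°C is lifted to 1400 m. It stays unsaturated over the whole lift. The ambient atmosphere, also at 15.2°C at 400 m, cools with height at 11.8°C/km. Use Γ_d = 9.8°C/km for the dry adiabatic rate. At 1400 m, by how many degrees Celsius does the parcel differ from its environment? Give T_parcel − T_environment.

+2°C (parcel warmer than environment)

Parcel:
  From 400 m to 1400 m (dry): cools by 9.8 × 1 = 9.8°C, giving 5.4°C.
Environment:
  From 400 m to 1400 m (environment): cools by 11.8 × 1 = 11.8°C, giving 3.4°C.
T_parcel − T_env = 5.4 − 3.4 = +2°C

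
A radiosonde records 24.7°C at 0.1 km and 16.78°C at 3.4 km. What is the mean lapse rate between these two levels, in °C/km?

Γ = −ΔT/Δz = (24.7 − 16.78) / (3400 − 100) m
  = 7.92°C / 3.3 km = 2.4°C/km

2.4°C/km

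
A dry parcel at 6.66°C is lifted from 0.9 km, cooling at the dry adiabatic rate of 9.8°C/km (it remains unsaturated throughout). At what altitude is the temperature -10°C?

Height above start = (6.66 − (-10)) / 9.8 = 1.7 km
Altitude = 900 m + 1700 m = 2600 m

2.6 km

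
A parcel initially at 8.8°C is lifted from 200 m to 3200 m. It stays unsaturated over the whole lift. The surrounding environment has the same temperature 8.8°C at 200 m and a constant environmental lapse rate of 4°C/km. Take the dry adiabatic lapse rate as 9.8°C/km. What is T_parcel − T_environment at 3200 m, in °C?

-17.4°C (parcel cooler than environment)

Parcel:
  Dry to 3200 m: -9.8 × 3 km = -29.4°C, so T = -20.6°C.
Environment:
  Environment to 3200 m: -4 × 3 km = -12°C, so T = -3.2°C.
T_parcel − T_env = -20.6 − (-3.2) = -17.4°C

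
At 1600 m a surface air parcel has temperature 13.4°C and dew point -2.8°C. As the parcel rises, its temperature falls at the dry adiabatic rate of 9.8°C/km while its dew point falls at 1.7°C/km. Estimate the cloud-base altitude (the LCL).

T and T_d converge at 9.8 − 1.7 = 8.1°C per km
Height above start = (13.4 − (-2.8)) / 8.1 = 2 km
LCL altitude = 1600 m + 2000 m = 3600 m

3600 m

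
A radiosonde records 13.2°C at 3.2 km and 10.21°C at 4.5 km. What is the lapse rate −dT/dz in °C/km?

Γ = −ΔT/Δz = (13.2 − 10.21) / (4500 − 3200) m
  = 2.99°C / 1.3 km = 2.3°C/km

2.3°C/km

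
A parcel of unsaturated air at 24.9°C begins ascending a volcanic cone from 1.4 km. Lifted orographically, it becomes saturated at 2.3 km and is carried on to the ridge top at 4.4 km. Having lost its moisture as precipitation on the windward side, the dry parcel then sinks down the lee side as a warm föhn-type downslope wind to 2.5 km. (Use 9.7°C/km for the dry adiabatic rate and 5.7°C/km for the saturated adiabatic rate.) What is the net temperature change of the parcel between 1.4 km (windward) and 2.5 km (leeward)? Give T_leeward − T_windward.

From 1400 m to 2300 m (dry): cools by 9.7 × 0.9 = 8.73°C, giving 16.17°C.
From 2300 m to 4400 m (saturated): cools by 5.7 × 2.1 = 11.97°C, giving 4.2°C.
From 4400 m to 2500 m (dry descent): warms by 9.7 × 1.9 = 18.43°C, giving 22.63°C.
Net change vs windward start: 22.63 − 24.9 = -2.27°C

-2.27°C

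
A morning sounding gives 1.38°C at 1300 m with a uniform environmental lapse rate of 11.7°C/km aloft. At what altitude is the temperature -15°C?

Height above start = (1.38 − (-15)) / 11.7 = 1.4 km
Altitude = 1300 m + 1400 m = 2700 m

2700 m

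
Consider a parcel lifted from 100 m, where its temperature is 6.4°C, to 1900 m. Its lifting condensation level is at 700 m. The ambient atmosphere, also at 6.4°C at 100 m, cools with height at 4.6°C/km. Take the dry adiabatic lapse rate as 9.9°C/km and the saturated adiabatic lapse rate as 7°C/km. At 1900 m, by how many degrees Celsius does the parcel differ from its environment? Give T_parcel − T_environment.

-6.06°C (parcel cooler than environment)

Parcel:
  100–700 m, dry: Δz = 0.6 km ⇒ ΔT = -5.94°C; T = 0.46°C
  700–1900 m, saturated: Δz = 1.2 km ⇒ ΔT = -8.4°C; T = -7.94°C
Environment:
  100–1900 m, environment: Δz = 1.8 km ⇒ ΔT = -8.28°C; T = -1.88°C
T_parcel − T_env = -7.94 − (-1.88) = -6.06°C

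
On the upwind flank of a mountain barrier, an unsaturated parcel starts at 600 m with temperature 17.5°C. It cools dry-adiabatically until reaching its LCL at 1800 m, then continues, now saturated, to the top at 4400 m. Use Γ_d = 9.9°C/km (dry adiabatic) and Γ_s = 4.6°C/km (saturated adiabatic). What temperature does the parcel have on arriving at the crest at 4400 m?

-6.34°C

From 600 m to 1800 m (dry): cools by 9.9 × 1.2 = 11.88°C, giving 5.62°C.
From 1800 m to 4400 m (saturated): cools by 4.6 × 2.6 = 11.96°C, giving -6.34°C.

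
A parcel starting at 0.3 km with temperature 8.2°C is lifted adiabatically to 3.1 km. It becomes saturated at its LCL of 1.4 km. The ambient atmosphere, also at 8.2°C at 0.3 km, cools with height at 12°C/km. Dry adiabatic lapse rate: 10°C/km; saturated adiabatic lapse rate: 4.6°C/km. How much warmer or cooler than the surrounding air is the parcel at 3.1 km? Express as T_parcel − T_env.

+14.78°C (parcel warmer than environment)

Parcel:
  Dry to 1400 m: -10 × 1.1 km = -11°C, so T = -2.8°C.
  Saturated to 3100 m: -4.6 × 1.7 km = -7.82°C, so T = -10.62°C.
Environment:
  Environment to 3100 m: -12 × 2.8 km = -33.6°C, so T = -25.4°C.
T_parcel − T_env = -10.62 − (-25.4) = +14.78°C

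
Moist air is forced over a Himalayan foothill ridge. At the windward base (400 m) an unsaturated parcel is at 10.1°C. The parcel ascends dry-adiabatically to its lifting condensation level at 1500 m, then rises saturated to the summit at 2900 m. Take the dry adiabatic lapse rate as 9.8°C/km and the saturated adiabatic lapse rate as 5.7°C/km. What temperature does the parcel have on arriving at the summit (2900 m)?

-8.66°C

400–1500 m, dry: Δz = 1.1 km ⇒ ΔT = -10.78°C; T = -0.68°C
1500–2900 m, saturated: Δz = 1.4 km ⇒ ΔT = -7.98°C; T = -8.66°C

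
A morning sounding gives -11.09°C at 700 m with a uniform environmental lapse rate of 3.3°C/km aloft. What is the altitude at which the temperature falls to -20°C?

3400 m

Height above start = (-11.09 − (-20)) / 3.3 = 2.7 km
Altitude = 700 m + 2700 m = 3400 m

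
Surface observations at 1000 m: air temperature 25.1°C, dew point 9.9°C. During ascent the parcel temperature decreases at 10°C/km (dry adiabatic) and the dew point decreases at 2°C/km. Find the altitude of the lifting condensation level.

T and T_d converge at 10 − 2 = 8°C per km
Height above start = (25.1 − 9.9) / 8 = 1.9 km
LCL altitude = 1000 m + 1900 m = 2900 m

2900 m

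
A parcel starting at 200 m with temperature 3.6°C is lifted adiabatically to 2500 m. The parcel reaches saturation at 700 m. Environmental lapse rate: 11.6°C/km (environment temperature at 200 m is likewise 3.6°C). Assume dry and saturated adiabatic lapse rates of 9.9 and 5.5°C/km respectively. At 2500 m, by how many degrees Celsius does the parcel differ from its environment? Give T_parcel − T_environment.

+11.83°C (parcel warmer than environment)

Parcel:
  Dry to 700 m: -9.9 × 0.5 km = -4.95°C, so T = -1.35°C.
  Saturated to 2500 m: -5.5 × 1.8 km = -9.9°C, so T = -11.25°C.
Environment:
  Environment to 2500 m: -11.6 × 2.3 km = -26.68°C, so T = -23.08°C.
T_parcel − T_env = -11.25 − (-23.08) = +11.83°C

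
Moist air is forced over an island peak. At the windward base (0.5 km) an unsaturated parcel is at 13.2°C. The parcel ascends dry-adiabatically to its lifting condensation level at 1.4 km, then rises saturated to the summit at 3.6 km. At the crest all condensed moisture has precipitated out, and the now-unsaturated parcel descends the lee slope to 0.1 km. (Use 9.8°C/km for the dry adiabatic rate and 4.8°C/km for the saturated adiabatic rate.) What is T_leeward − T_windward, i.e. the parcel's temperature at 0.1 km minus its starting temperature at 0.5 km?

500 → 1400 m (dry, 9.8°C/km): ΔT = -9.8 × 0.9 = -8.82°C → T = 4.38°C
1400 → 3600 m (saturated, 4.8°C/km): ΔT = -4.8 × 2.2 = -10.56°C → T = -6.18°C
3600 → 100 m (dry descent, 9.8°C/km): ΔT = +9.8 × 3.5 = +34.3°C → T = 28.12°C
Net change vs windward start: 28.12 − 13.2 = +14.92°C

+14.92°C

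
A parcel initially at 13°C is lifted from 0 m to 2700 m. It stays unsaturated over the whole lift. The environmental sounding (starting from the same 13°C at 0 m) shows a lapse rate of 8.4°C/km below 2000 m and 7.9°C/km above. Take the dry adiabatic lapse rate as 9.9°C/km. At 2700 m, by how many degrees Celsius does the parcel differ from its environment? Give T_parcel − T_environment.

Parcel:
  0 → 2700 m (dry, 9.9°C/km): ΔT = -9.9 × 2.7 = -26.73°C → T = -13.73°C
Environment:
  0 → 2000 m (environment, lower layer, 8.4°C/km): ΔT = -8.4 × 2 = -16.8°C → T = -3.8°C
  2000 → 2700 m (environment, upper layer, 7.9°C/km): ΔT = -7.9 × 0.7 = -5.53°C → T = -9.33°C
T_parcel − T_env = -13.73 − (-9.33) = -4.4°C

-4.4°C (parcel cooler than environment)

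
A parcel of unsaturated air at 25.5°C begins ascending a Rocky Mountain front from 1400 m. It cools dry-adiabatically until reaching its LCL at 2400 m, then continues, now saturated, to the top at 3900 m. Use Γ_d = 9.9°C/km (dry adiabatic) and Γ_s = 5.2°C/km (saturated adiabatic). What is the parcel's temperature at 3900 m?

7.8°C

From 1400 m to 2400 m (dry): cools by 9.9 × 1 = 9.9°C, giving 15.6°C.
From 2400 m to 3900 m (saturated): cools by 5.2 × 1.5 = 7.8°C, giving 7.8°C.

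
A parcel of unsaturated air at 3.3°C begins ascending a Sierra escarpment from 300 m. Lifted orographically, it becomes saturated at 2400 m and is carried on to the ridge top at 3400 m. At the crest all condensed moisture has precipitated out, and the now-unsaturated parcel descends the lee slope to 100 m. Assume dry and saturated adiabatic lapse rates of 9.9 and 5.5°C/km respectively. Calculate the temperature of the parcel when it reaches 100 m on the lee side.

300 → 2400 m (dry, 9.9°C/km): ΔT = -9.9 × 2.1 = -20.79°C → T = -17.49°C
2400 → 3400 m (saturated, 5.5°C/km): ΔT = -5.5 × 1 = -5.5°C → T = -22.99°C
3400 → 100 m (dry descent, 9.9°C/km): ΔT = +9.9 × 3.3 = +32.67°C → T = 9.68°C

9.68°C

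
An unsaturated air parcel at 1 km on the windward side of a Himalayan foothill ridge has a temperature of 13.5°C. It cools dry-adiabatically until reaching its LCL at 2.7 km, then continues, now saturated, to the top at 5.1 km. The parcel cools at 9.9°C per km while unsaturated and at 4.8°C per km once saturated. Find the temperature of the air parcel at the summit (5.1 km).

From 1000 m to 2700 m (dry): cools by 9.9 × 1.7 = 16.83°C, giving -3.33°C.
From 2700 m to 5100 m (saturated): cools by 4.8 × 2.4 = 11.52°C, giving -14.85°C.

-14.85°C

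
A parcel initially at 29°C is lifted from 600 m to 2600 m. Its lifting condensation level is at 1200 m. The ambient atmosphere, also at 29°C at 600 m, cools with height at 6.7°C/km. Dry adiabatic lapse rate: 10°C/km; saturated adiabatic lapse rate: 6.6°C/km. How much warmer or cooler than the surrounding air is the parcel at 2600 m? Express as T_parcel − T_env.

Parcel:
  From 600 m to 1200 m (dry): cools by 10 × 0.6 = 6°C, giving 23°C.
  From 1200 m to 2600 m (saturated): cools by 6.6 × 1.4 = 9.24°C, giving 13.76°C.
Environment:
  From 600 m to 2600 m (environment): cools by 6.7 × 2 = 13.4°C, giving 15.6°C.
T_parcel − T_env = 13.76 − 15.6 = -1.84°C

-1.84°C (parcel cooler than environment)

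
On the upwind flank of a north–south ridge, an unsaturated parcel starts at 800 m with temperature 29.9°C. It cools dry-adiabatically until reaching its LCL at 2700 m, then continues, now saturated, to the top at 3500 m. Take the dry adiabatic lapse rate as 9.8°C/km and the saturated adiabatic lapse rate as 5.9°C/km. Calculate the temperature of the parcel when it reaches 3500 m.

Dry to 2700 m: -9.8 × 1.9 km = -18.62°C, so T = 11.28°C.
Saturated to 3500 m: -5.9 × 0.8 km = -4.72°C, so T = 6.56°C.

6.56°C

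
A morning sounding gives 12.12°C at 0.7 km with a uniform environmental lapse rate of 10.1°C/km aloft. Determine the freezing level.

1.9 km

Height above start = (12.12 − 0) / 10.1 = 1.2 km
Altitude = 700 m + 1200 m = 1900 m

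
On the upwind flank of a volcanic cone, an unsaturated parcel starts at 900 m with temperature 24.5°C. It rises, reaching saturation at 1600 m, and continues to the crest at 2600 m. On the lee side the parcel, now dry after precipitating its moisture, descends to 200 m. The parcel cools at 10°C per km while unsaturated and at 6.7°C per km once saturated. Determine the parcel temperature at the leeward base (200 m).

900 → 1600 m (dry, 10°C/km): ΔT = -10 × 0.7 = -7°C → T = 17.5°C
1600 → 2600 m (saturated, 6.7°C/km): ΔT = -6.7 × 1 = -6.7°C → T = 10.8°C
2600 → 200 m (dry descent, 10°C/km): ΔT = +10 × 2.4 = +24°C → T = 34.8°C

34.8°C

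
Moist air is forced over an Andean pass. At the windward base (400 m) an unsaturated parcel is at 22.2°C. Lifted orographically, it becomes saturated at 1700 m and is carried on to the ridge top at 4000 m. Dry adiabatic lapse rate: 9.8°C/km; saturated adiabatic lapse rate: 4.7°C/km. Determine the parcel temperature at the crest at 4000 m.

400 → 1700 m (dry, 9.8°C/km): ΔT = -9.8 × 1.3 = -12.74°C → T = 9.46°C
1700 → 4000 m (saturated, 4.7°C/km): ΔT = -4.7 × 2.3 = -10.81°C → T = -1.35°C

-1.35°C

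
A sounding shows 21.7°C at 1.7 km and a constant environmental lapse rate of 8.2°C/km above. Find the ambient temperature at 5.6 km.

1700–5600 m, environmental: Δz = 3.9 km ⇒ ΔT = -31.98°C; T = -10.28°C

-10.28°C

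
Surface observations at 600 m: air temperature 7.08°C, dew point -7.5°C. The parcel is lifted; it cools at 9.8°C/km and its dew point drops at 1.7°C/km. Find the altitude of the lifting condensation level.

2400 m

T and T_d converge at 9.8 − 1.7 = 8.1°C per km
Height above start = (7.08 − (-7.5)) / 8.1 = 1.8 km
LCL altitude = 600 m + 1800 m = 2400 m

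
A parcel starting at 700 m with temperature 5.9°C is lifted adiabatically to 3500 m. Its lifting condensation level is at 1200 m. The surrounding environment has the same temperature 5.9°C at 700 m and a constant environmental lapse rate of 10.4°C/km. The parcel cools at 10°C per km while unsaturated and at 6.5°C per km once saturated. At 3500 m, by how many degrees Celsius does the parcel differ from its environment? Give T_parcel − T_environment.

+9.17°C (parcel warmer than environment)

Parcel:
  700–1200 m, dry: Δz = 0.5 km ⇒ ΔT = -5°C; T = 0.9°C
  1200–3500 m, saturated: Δz = 2.3 km ⇒ ΔT = -14.95°C; T = -14.05°C
Environment:
  700–3500 m, environment: Δz = 2.8 km ⇒ ΔT = -29.12°C; T = -23.22°C
T_parcel − T_env = -14.05 − (-23.22) = +9.17°C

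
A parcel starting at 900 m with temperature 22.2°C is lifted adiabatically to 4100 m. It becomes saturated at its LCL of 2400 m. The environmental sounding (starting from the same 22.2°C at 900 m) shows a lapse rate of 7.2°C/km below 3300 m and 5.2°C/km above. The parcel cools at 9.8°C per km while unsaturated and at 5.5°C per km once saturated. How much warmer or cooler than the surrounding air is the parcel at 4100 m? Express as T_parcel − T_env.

Parcel:
  900 → 2400 m (dry, 9.8°C/km): ΔT = -9.8 × 1.5 = -14.7°C → T = 7.5°C
  2400 → 4100 m (saturated, 5.5°C/km): ΔT = -5.5 × 1.7 = -9.35°C → T = -1.85°C
Environment:
  900 → 3300 m (environment, lower layer, 7.2°C/km): ΔT = -7.2 × 2.4 = -17.28°C → T = 4.92°C
  3300 → 4100 m (environment, upper layer, 5.2°C/km): ΔT = -5.2 × 0.8 = -4.16°C → T = 0.76°C
T_parcel − T_env = -1.85 − 0.76 = -2.61°C

-2.61°C (parcel cooler than environment)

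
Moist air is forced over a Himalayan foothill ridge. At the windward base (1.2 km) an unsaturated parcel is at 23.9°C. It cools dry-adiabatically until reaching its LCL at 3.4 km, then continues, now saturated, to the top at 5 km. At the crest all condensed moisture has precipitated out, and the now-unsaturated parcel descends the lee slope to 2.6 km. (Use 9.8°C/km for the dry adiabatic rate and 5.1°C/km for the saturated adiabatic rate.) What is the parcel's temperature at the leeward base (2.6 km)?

17.7°C

1200 → 3400 m (dry, 9.8°C/km): ΔT = -9.8 × 2.2 = -21.56°C → T = 2.34°C
3400 → 5000 m (saturated, 5.1°C/km): ΔT = -5.1 × 1.6 = -8.16°C → T = -5.82°C
5000 → 2600 m (dry descent, 9.8°C/km): ΔT = +9.8 × 2.4 = +23.52°C → T = 17.7°C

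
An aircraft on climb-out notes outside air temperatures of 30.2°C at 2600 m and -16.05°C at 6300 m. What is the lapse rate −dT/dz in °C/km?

Γ = −ΔT/Δz = (30.2 − (-16.05)) / (6300 − 2600) m
  = 46.25°C / 3.7 km = 12.5°C/km

12.5°C/km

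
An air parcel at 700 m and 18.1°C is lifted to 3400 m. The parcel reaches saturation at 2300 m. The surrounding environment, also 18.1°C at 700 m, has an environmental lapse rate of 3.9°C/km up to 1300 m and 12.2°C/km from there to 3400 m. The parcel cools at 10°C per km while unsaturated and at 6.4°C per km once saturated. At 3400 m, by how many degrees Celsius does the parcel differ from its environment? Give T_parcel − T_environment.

Parcel:
  700–2300 m, dry: Δz = 1.6 km ⇒ ΔT = -16°C; T = 2.1°C
  2300–3400 m, saturated: Δz = 1.1 km ⇒ ΔT = -7.04°C; T = -4.94°C
Environment:
  700–1300 m, environment, lower layer: Δz = 0.6 km ⇒ ΔT = -2.34°C; T = 15.76°C
  1300–3400 m, environment, upper layer: Δz = 2.1 km ⇒ ΔT = -25.62°C; T = -9.86°C
T_parcel − T_env = -4.94 − (-9.86) = +4.92°C

+4.92°C (parcel warmer than environment)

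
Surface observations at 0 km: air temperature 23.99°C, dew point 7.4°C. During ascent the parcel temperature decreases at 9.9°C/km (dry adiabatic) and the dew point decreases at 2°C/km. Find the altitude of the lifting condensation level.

T and T_d converge at 9.9 − 2 = 7.9°C per km
Height above start = (23.99 − 7.4) / 7.9 = 2.1 km
LCL altitude = 0 m + 2100 m = 2100 m

2.1 km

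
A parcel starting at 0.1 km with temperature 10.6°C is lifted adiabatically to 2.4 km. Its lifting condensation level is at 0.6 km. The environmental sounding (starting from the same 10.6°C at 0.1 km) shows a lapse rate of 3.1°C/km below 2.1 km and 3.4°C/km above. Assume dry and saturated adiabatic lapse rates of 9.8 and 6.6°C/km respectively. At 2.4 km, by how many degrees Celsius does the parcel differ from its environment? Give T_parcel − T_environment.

Parcel:
  From 100 m to 600 m (dry): cools by 9.8 × 0.5 = 4.9°C, giving 5.7°C.
  From 600 m to 2400 m (saturated): cools by 6.6 × 1.8 = 11.88°C, giving -6.18°C.
Environment:
  From 100 m to 2100 m (environment, lower layer): cools by 3.1 × 2 = 6.2°C, giving 4.4°C.
  From 2100 m to 2400 m (environment, upper layer): cools by 3.4 × 0.3 = 1.02°C, giving 3.38°C.
T_parcel − T_env = -6.18 − 3.38 = -9.56°C

-9.56°C (parcel cooler than environment)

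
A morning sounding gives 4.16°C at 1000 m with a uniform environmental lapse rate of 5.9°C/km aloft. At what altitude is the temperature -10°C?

3400 m

Height above start = (4.16 − (-10)) / 5.9 = 2.4 km
Altitude = 1000 m + 2400 m = 3400 m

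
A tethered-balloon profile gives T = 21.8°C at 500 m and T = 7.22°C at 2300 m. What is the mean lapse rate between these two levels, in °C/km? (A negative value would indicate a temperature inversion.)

8.1°C/km

Γ = −ΔT/Δz = (21.8 − 7.22) / (2300 − 500) m
  = 14.58°C / 1.8 km = 8.1°C/km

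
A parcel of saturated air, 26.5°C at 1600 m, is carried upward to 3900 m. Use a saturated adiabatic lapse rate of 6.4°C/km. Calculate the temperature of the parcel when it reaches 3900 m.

11.78°C

Saturated adiabatic to 3900 m: -6.4 × 2.3 km = -14.72°C, so T = 11.78°C.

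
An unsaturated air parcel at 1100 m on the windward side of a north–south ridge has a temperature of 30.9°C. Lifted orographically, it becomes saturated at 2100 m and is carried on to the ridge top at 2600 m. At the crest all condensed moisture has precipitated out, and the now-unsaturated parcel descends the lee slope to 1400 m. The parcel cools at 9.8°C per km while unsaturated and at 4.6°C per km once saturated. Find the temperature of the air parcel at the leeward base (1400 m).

30.56°C

1100–2100 m, dry: Δz = 1 km ⇒ ΔT = -9.8°C; T = 21.1°C
2100–2600 m, saturated: Δz = 0.5 km ⇒ ΔT = -2.3°C; T = 18.8°C
2600–1400 m, dry descent: Δz = 1.2 km ⇒ ΔT = +11.76°C; T = 30.56°C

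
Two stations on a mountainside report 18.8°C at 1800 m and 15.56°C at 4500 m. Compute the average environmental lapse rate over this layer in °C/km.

Γ = −ΔT/Δz = (18.8 − 15.56) / (4500 − 1800) m
  = 3.24°C / 2.7 km = 1.2°C/km

1.2°C/km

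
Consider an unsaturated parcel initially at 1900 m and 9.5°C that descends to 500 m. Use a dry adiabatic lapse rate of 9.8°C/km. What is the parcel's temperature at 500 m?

1900–500 m, dry adiabatic: Δz = 1.4 km ⇒ ΔT = +13.72°C; T = 23.22°C

23.22°C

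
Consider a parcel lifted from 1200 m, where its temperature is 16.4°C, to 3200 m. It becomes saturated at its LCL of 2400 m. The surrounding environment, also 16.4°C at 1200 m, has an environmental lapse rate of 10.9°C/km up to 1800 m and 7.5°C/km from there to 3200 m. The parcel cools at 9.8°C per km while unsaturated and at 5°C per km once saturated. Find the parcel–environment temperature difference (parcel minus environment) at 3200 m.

Parcel:
  1200–2400 m, dry: Δz = 1.2 km ⇒ ΔT = -11.76°C; T = 4.64°C
  2400–3200 m, saturated: Δz = 0.8 km ⇒ ΔT = -4°C; T = 0.64°C
Environment:
  1200–1800 m, environment, lower layer: Δz = 0.6 km ⇒ ΔT = -6.54°C; T = 9.86°C
  1800–3200 m, environment, upper layer: Δz = 1.4 km ⇒ ΔT = -10.5°C; T = -0.64°C
T_parcel − T_env = 0.64 − (-0.64) = +1.28°C

+1.28°C (parcel warmer than environment)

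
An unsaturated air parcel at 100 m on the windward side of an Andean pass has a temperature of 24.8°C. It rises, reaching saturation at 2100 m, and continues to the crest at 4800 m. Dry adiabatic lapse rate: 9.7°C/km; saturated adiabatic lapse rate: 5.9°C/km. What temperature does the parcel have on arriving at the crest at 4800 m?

-10.53°C

Dry to 2100 m: -9.7 × 2 km = -19.4°C, so T = 5.4°C.
Saturated to 4800 m: -5.9 × 2.7 km = -15.93°C, so T = -10.53°C.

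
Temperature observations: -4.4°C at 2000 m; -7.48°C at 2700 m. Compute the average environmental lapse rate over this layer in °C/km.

4.4°C/km

Γ = −ΔT/Δz = (-4.4 − (-7.48)) / (2700 − 2000) m
  = 3.08°C / 0.7 km = 4.4°C/km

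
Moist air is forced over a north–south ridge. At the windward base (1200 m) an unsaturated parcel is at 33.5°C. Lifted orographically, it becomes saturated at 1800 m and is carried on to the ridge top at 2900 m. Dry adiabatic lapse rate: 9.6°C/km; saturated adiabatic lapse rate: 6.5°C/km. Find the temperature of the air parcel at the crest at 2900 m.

20.59°C

From 1200 m to 1800 m (dry): cools by 9.6 × 0.6 = 5.76°C, giving 27.74°C.
From 1800 m to 2900 m (saturated): cools by 6.5 × 1.1 = 7.15°C, giving 20.59°C.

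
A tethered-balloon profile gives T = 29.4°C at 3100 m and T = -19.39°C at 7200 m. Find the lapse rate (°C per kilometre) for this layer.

Γ = −ΔT/Δz = (29.4 − (-19.39)) / (7200 − 3100) m
  = 48.79°C / 4.1 km = 11.9°C/km

11.9°C/km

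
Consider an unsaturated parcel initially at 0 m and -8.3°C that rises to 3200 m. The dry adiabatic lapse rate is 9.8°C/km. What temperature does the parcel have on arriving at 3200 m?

-39.66°C

Dry adiabatic to 3200 m: -9.8 × 3.2 km = -31.36°C, so T = -39.66°C.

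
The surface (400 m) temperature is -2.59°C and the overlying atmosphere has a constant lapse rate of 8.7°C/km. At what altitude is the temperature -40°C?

Height above start = (-2.59 − (-40)) / 8.7 = 4.3 km
Altitude = 400 m + 4300 m = 4700 m

4700 m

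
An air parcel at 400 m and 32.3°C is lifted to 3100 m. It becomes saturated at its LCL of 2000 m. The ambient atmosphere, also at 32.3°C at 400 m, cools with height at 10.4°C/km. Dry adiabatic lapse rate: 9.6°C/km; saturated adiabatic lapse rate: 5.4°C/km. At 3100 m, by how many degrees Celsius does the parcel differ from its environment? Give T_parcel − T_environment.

Parcel:
  Dry to 2000 m: -9.6 × 1.6 km = -15.36°C, so T = 16.94°C.
  Saturated to 3100 m: -5.4 × 1.1 km = -5.94°C, so T = 11°C.
Environment:
  Environment to 3100 m: -10.4 × 2.7 km = -28.08°C, so T = 4.22°C.
T_parcel − T_env = 11 − 4.22 = +6.78°C

+6.78°C (parcel warmer than environment)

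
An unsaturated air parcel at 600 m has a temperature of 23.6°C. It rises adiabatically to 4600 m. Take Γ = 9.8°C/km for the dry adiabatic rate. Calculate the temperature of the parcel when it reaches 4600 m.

From 600 m to 4600 m (dry adiabatic): cools by 9.8 × 4 = 39.2°C, giving -15.6°C.

-15.6°C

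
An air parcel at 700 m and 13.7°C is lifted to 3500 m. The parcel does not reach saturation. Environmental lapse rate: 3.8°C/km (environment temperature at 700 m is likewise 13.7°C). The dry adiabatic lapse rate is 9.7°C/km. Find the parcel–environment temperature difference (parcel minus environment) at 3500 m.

-16.52°C (parcel cooler than environment)

Parcel:
  Dry to 3500 m: -9.7 × 2.8 km = -27.16°C, so T = -13.46°C.
Environment:
  Environment to 3500 m: -3.8 × 2.8 km = -10.64°C, so T = 3.06°C.
T_parcel − T_env = -13.46 − 3.06 = -16.52°C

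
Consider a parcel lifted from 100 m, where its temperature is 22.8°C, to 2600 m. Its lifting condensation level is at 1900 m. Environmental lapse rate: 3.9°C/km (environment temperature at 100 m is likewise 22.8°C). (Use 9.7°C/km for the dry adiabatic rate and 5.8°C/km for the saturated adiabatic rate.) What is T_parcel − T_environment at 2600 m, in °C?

Parcel:
  100 → 1900 m (dry, 9.7°C/km): ΔT = -9.7 × 1.8 = -17.46°C → T = 5.34°C
  1900 → 2600 m (saturated, 5.8°C/km): ΔT = -5.8 × 0.7 = -4.06°C → T = 1.28°C
Environment:
  100 → 2600 m (environment, 3.9°C/km): ΔT = -3.9 × 2.5 = -9.75°C → T = 13.05°C
T_parcel − T_env = 1.28 − 13.05 = -11.77°C

-11.77°C (parcel cooler than environment)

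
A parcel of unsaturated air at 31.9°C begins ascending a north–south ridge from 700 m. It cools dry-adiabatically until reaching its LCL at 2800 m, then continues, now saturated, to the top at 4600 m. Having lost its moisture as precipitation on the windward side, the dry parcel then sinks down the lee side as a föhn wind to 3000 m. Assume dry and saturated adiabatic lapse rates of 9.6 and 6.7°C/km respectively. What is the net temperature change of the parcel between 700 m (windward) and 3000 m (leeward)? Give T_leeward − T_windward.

700 → 2800 m (dry, 9.6°C/km): ΔT = -9.6 × 2.1 = -20.16°C → T = 11.74°C
2800 → 4600 m (saturated, 6.7°C/km): ΔT = -6.7 × 1.8 = -12.06°C → T = -0.32°C
4600 → 3000 m (dry descent, 9.6°C/km): ΔT = +9.6 × 1.6 = +15.36°C → T = 15.04°C
Net change vs windward start: 15.04 − 31.9 = -16.86°C

-16.86°C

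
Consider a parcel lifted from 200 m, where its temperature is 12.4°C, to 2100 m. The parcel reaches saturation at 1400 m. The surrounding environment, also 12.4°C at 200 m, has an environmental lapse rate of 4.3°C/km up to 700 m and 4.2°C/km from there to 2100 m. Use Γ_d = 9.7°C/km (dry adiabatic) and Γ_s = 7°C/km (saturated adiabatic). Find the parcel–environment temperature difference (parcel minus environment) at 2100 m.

-8.51°C (parcel cooler than environment)

Parcel:
  200–1400 m, dry: Δz = 1.2 km ⇒ ΔT = -11.64°C; T = 0.76°C
  1400–2100 m, saturated: Δz = 0.7 km ⇒ ΔT = -4.9°C; T = -4.14°C
Environment:
  200–700 m, environment, lower layer: Δz = 0.5 km ⇒ ΔT = -2.15°C; T = 10.25°C
  700–2100 m, environment, upper layer: Δz = 1.4 km ⇒ ΔT = -5.88°C; T = 4.37°C
T_parcel − T_env = -4.14 − 4.37 = -8.51°C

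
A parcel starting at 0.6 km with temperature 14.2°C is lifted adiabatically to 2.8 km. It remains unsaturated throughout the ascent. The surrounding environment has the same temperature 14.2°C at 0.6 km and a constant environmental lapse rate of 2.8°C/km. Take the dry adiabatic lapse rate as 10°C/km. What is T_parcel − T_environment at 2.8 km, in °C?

-15.84°C (parcel cooler than environment)

Parcel:
  Dry to 2800 m: -10 × 2.2 km = -22°C, so T = -7.8°C.
Environment:
  Environment to 2800 m: -2.8 × 2.2 km = -6.16°C, so T = 8.04°C.
T_parcel − T_env = -7.8 − 8.04 = -15.84°C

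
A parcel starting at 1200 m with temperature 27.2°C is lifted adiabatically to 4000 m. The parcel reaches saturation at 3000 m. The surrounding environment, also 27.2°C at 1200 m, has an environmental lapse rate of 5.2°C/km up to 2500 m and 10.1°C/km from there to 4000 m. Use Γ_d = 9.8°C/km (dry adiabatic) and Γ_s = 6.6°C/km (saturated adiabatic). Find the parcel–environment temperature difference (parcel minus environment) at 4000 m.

Parcel:
  1200–3000 m, dry: Δz = 1.8 km ⇒ ΔT = -17.64°C; T = 9.56°C
  3000–4000 m, saturated: Δz = 1 km ⇒ ΔT = -6.6°C; T = 2.96°C
Environment:
  1200–2500 m, environment, lower layer: Δz = 1.3 km ⇒ ΔT = -6.76°C; T = 20.44°C
  2500–4000 m, environment, upper layer: Δz = 1.5 km ⇒ ΔT = -15.15°C; T = 5.29°C
T_parcel − T_env = 2.96 − 5.29 = -2.33°C

-2.33°C (parcel cooler than environment)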